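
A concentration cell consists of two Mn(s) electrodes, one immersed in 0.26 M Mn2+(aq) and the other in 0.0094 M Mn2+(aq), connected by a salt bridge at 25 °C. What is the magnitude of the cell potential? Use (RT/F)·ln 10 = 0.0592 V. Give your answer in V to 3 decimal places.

For a concentration cell E°cell = 0, since both electrodes use the same couple.
The compartment with the higher Mn2+(aq) concentration (0.26 M) acts as the cathode; ions are reduced there and produced at the dilute (0.0094 M) anode.
With n = 2, Ecell = −(0.0592/2)·log([dilute]/[conc]) = −(0.0592/2)·log(0.0094/0.26) = +0.043 V.

0.043 V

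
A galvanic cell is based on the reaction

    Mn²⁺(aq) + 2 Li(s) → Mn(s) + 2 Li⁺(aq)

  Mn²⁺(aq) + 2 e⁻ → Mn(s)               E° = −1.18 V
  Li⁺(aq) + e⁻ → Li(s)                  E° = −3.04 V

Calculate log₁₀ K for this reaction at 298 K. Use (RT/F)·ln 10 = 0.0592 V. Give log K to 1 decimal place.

The Mn²⁺/Mn couple is reduced (cathode); E°cell = −1.18 − (−3.04) = +1.86 V with n = 2.
At equilibrium E = 0, so log K = nE°cell / 0.0592 = (2)(+1.86) / 0.0592 = 62.8.

log K = 62.8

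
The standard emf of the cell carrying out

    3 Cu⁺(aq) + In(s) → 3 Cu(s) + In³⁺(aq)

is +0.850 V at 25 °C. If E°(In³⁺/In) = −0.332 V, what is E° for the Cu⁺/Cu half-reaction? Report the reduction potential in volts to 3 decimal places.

In the reaction as written the Cu⁺/Cu couple is reduced (cathode) and In³⁺/In is oxidized (anode), so E°cell = E°(Cu⁺/Cu) − E°(In³⁺/In).
E°(Cu⁺/Cu) = E°cell + E°(anode) = +0.850 + (−0.332) = +0.518 V.

+0.518 V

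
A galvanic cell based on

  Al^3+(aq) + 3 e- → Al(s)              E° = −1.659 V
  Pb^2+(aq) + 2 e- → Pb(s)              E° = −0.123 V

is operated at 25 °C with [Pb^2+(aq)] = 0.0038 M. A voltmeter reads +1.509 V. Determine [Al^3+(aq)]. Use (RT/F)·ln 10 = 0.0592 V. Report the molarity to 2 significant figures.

With Pb²⁺/Pb at the cathode and Al³⁺/Al at the anode, E°cell = −0.123 − (−1.659) = +1.536 V (n = 6).
From the Nernst equation, log Q = n(E° − E)/0.0592 = 6·(+1.536 − (+1.509))/0.0592 = 2.736.
The balanced reaction is 3 Pb^2+(aq) + 2 Al(s) → 3 Pb(s) + 2 Al^3+(aq), so Q = [Al^3+(aq)]^2 / [Pb^2+(aq)]^3.
Substituting the known concentrations and solving, log [Al^3+(aq)] = −2.262 and [Al^3+(aq)] = 0.0055 M.

0.0055 M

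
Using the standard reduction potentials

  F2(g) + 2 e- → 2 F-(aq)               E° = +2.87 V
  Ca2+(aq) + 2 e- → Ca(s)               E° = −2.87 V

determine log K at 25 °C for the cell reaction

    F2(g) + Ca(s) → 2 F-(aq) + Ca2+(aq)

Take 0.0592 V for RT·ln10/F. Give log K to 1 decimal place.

The F₂/F⁻ couple is reduced (cathode); E°cell = +2.87 − (−2.87) = +5.74 V with n = 2.
At equilibrium E = 0, so log K = nE°cell / 0.0592 = (2)(+5.74) / 0.0592 = 193.9.

log K = 193.9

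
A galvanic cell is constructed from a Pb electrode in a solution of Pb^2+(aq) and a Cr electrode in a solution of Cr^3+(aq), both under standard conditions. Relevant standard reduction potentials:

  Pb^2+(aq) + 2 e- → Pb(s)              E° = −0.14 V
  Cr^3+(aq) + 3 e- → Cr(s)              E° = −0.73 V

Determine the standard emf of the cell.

The Pb²⁺/Pb couple has the higher E°, so Pb ion is reduced (cathode) and Cr is oxidized (anode).
E°cell = E°(cathode) − E°(anode) = −0.14 − (−0.73) = +0.59 V.

+0.59 V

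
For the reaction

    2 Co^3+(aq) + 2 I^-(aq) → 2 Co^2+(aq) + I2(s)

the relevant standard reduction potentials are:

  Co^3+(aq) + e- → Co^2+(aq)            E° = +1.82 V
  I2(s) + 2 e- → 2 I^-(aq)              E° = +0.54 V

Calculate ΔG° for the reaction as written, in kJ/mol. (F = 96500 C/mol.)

In the reaction as written Co^3+(aq) is reduced, so the Co³⁺/Co²⁺ couple is the cathode and I₂/I⁻ is the anode.
E°cell = +1.82 − (+0.54) = +1.28 V; balancing electrons gives n = 2.
ΔG° = −nFE°cell = −(2)(96500)(+1.28) J/mol = −247 kJ/mol.

−247 kJ/mol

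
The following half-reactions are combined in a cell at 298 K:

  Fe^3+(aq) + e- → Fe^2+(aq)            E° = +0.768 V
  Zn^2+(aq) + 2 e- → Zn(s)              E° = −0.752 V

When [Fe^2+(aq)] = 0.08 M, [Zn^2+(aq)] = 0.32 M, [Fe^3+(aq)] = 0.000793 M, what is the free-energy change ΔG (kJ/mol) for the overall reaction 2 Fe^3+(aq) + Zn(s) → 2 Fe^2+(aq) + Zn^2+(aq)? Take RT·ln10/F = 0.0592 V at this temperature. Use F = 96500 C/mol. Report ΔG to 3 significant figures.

−273 kJ/mol

E°cell = +0.768 − (−0.752) = +1.520 V; the balanced reaction transfers n = 2 electrons.
The reaction quotient is ([Fe^2+(aq)]^2·[Zn^2+(aq)]) / [Fe^3+(aq)]^2 = 3.26×10^3; by Nernst, E = +1.520 − (0.0592/2)(3.513) = +1.4160 V.
Then ΔG = −nFE = −2 × 96500 × +1.4160 J/mol = −273 kJ/mol.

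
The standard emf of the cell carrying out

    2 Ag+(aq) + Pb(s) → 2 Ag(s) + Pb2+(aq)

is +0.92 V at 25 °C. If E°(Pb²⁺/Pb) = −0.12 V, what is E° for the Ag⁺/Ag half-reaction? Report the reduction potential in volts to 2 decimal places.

In the reaction as written the Ag⁺/Ag couple is reduced (cathode) and Pb²⁺/Pb is oxidized (anode), so E°cell = E°(Ag⁺/Ag) − E°(Pb²⁺/Pb).
E°(Ag⁺/Ag) = E°cell + E°(anode) = +0.92 + (−0.12) = +0.80 V.

+0.80 V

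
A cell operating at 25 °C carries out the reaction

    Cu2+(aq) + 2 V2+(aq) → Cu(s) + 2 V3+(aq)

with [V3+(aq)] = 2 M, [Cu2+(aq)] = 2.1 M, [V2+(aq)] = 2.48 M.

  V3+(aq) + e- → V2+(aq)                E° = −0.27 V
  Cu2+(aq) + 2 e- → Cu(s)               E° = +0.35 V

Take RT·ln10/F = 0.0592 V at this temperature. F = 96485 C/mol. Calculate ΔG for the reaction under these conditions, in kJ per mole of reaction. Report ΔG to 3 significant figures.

E°cell = +0.35 − (−0.27) = +0.62 V; the balanced reaction transfers n = 2 electrons.
Here Q = [V3+(aq)]^2 / ([Cu2+(aq)]·[V2+(aq)]^2) = 0.31 (log Q = −0.509), giving E = +0.62 − (0.0592/2)·(−0.509) = +0.6351 V.
Then ΔG = −nFE = −2 × 96485 × +0.6351 J/mol = −123 kJ/mol.

−123 kJ/mol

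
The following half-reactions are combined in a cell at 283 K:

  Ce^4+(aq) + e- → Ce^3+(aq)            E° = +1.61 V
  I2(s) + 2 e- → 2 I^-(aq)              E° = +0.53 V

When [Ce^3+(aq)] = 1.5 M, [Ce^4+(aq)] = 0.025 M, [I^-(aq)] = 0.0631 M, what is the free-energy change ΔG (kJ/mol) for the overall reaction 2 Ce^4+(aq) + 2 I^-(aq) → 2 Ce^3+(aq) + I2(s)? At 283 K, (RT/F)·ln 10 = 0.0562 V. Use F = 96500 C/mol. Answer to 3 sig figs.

The standard cell potential is +1.61 − (+0.53) = +1.08 V, with n = 2 electrons in the balanced equation.
Here Q = [Ce^3+(aq)]^2 / ([Ce^4+(aq)]^2·[I^-(aq)]^2) = 9.04×10^5 (log Q = 5.956), giving E = +1.08 − (0.0562/2)·(5.956) = +0.9126 V.
Then ΔG = −nFE = −2 × 96500 × +0.9126 J/mol = −176 kJ/mol.

−176 kJ/mol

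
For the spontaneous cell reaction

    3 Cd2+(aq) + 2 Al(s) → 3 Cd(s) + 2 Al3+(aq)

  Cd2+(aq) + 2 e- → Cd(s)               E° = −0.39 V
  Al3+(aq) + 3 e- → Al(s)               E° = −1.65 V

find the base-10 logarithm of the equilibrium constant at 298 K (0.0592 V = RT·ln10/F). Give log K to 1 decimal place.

The Cd²⁺/Cd couple is reduced (cathode); E°cell = −0.39 − (−1.65) = +1.26 V with n = 6.
At equilibrium E = 0, so log K = nE°cell / 0.0592 = (6)(+1.26) / 0.0592 = 127.7.

log K = 127.7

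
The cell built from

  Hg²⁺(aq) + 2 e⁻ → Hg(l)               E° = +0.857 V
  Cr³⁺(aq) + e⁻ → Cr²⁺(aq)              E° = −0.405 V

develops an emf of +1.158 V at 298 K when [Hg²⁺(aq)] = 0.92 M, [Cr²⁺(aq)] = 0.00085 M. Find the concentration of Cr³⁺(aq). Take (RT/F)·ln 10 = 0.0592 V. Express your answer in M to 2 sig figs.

0.047 M

Hg²⁺/Hg is the cathode (higher E°); E°cell = +0.857 − (−0.405) = +1.262 V with n = 2.
Since E = E° − (0.0592/n)·log Q, log Q = n(E° − E)/0.0592 = 3.514.
The balanced reaction is Hg²⁺(aq) + 2 Cr²⁺(aq) → Hg(l) + 2 Cr³⁺(aq), so Q = [Cr³⁺(aq)]^2 / ([Hg²⁺(aq)]·[Cr²⁺(aq)]^2).
Isolating [Cr³⁺(aq)] in Q = 10^{3.514} yields log [Cr³⁺(aq)] = −1.332, i.e. 0.047 M.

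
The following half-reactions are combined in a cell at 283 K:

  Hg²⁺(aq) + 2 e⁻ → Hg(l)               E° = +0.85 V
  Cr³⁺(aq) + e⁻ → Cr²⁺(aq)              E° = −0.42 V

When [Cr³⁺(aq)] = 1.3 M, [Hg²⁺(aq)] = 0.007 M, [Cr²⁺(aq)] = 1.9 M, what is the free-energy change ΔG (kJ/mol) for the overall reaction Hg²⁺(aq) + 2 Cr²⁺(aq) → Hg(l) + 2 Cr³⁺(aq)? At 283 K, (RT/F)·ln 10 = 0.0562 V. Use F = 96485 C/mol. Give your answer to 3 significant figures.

The standard cell potential is +0.85 − (−0.42) = +1.27 V, with n = 2 electrons in the balanced equation.
The reaction quotient is [Cr³⁺(aq)]^2 / ([Hg²⁺(aq)]·[Cr²⁺(aq)]^2) = 66.9; by Nernst, E = +1.27 − (0.0562/2)(1.825) = +1.2187 V.
Then ΔG = −nFE = −2 × 96485 × +1.2187 J/mol = −235 kJ/mol.

−235 kJ/mol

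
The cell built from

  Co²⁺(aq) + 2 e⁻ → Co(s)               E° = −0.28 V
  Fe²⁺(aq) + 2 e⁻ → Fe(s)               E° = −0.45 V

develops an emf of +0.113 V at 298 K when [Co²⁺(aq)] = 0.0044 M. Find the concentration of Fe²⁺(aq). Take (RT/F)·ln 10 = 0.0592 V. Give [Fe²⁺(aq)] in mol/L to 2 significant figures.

Co²⁺/Co is the cathode (higher E°); E°cell = −0.28 − (−0.45) = +0.17 V with n = 2.
From the Nernst equation, log Q = n(E° − E)/0.0592 = 2·(+0.17 − (+0.113))/0.0592 = 1.926.
For Co²⁺(aq) + Fe(s) → Co(s) + Fe²⁺(aq), the reaction quotient is Q = [Fe²⁺(aq)] / [Co²⁺(aq)].
Substituting the known concentrations and solving, log [Fe²⁺(aq)] = −0.431 and [Fe²⁺(aq)] = 0.37 M.

0.37 M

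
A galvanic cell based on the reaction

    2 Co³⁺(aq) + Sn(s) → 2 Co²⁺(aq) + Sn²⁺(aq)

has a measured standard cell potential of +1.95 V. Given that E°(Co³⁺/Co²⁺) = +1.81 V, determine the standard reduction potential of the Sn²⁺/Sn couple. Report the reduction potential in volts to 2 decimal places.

−0.14 V

In the reaction as written the Co³⁺/Co²⁺ couple is reduced (cathode) and Sn²⁺/Sn is oxidized (anode), so E°cell = E°(Co³⁺/Co²⁺) − E°(Sn²⁺/Sn).
E°(Sn²⁺/Sn) = E°(cathode) − E°cell = +1.81 − (+1.95) = −0.14 V.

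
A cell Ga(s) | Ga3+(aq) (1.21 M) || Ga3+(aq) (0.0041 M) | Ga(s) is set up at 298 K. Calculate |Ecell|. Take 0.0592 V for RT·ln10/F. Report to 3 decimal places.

0.049 V

For a concentration cell E°cell = 0, since both electrodes use the same couple.
The compartment with the higher Ga3+(aq) concentration (1.21 M) acts as the cathode; ions are reduced there and produced at the dilute (0.0041 M) anode.
With n = 3, Ecell = −(0.0592/3)·log([dilute]/[conc]) = −(0.0592/3)·log(0.0041/1.21) = +0.049 V.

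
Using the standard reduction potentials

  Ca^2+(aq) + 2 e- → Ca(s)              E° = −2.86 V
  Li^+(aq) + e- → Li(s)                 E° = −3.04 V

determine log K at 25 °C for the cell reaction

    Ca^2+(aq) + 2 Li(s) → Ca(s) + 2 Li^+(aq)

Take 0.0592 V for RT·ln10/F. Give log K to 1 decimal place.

The Ca²⁺/Ca couple is reduced (cathode); E°cell = −2.86 − (−3.04) = +0.18 V with n = 2.
At equilibrium E = 0, so log K = nE°cell / 0.0592 = (2)(+0.18) / 0.0592 = 6.1.

log K = 6.1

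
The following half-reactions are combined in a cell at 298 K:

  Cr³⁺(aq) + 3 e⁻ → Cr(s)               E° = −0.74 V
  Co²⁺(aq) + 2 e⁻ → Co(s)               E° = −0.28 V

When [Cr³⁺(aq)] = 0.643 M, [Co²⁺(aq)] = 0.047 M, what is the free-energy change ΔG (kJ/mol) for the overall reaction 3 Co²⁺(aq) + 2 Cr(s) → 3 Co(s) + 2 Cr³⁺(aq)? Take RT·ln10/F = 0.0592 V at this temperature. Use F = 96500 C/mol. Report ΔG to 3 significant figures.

−246 kJ/mol

E°cell = −0.28 − (−0.74) = +0.46 V; the balanced reaction transfers n = 6 electrons.
Here Q = [Cr³⁺(aq)]^2 / [Co²⁺(aq)]^3 = 3.98×10^3 (log Q = 3.600), giving E = +0.46 − (0.0592/6)·(3.600) = +0.4245 V.
ΔG = −nFE = −(6)(96500)(+0.4245) J/mol = −246 kJ/mol.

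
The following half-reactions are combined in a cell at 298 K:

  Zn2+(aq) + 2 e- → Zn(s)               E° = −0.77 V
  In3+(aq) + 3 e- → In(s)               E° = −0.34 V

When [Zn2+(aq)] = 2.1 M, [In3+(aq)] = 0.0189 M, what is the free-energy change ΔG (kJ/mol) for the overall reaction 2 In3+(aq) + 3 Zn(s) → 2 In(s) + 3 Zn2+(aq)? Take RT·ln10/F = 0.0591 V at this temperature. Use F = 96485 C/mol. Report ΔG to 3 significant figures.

−224 kJ/mol

The standard cell potential is −0.34 − (−0.77) = +0.43 V, with n = 6 electrons in the balanced equation.
Q = [Zn2+(aq)]^3 / [In3+(aq)]^2 = 2.59×10^4, so log Q = 4.414 and E = +0.43 − (0.0591/6)(4.414) = +0.3865 V.
Then ΔG = −nFE = −6 × 96485 × +0.3865 J/mol = −224 kJ/mol.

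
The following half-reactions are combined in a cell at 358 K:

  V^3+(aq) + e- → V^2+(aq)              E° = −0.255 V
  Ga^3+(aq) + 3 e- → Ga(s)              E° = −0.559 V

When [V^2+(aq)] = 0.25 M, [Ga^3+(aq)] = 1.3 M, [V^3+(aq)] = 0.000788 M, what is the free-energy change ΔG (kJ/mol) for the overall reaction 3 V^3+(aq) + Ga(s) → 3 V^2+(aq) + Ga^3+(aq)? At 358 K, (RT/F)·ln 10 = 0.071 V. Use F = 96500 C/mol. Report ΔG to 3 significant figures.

E°cell = −0.255 − (−0.559) = +0.304 V; the balanced reaction transfers n = 3 electrons.
The reaction quotient is ([V^2+(aq)]^3·[Ga^3+(aq)]) / [V^3+(aq)]^3 = 4.15×10^7; by Nernst, E = +0.304 − (0.071/3)(7.618) = +0.1237 V.
Finally ΔG = −nFE = −(3)(96500 C/mol)(+0.1237 V) = −35.8 kJ/mol.

−35.8 kJ/mol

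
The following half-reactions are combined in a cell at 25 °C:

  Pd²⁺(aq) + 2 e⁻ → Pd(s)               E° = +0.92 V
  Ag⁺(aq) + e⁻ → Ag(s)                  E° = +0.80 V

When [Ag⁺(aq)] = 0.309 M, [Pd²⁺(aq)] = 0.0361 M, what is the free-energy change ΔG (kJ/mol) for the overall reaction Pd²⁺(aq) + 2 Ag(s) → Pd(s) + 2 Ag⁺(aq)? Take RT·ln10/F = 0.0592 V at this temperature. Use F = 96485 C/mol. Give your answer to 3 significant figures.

−20.7 kJ/mol

With Pd²⁺/Pd reduced at the cathode, E°cell = +0.92 − (+0.80) = +0.12 V and n = 2.
The reaction quotient is [Ag⁺(aq)]^2 / [Pd²⁺(aq)] = 2.64; by Nernst, E = +0.12 − (0.0592/2)(0.422) = +0.1075 V.
Then ΔG = −nFE = −2 × 96485 × +0.1075 J/mol = −20.7 kJ/mol.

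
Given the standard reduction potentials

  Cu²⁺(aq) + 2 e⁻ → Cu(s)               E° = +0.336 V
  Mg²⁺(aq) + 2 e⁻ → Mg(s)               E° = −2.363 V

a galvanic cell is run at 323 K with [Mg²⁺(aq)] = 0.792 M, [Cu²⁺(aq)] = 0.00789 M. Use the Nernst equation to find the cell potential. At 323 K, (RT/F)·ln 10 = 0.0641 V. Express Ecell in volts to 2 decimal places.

+2.63 V

Since E°(Cu²⁺/Cu) > E°(Mg²⁺/Mg), Cu²⁺/Cu serves as the cathode.
The standard potential is +0.336 − (−2.363) = +2.699 V and the balanced reaction transfers n = 2 electrons.
The balanced reaction is Cu²⁺(aq) + Mg(s) → Cu(s) + Mg²⁺(aq), so Q = [Mg²⁺(aq)] / [Cu²⁺(aq)] = 100 and log Q = 2.002.
By the Nernst equation, E = +2.699 − (0.0641/2)·(2.002) = +2.63 V.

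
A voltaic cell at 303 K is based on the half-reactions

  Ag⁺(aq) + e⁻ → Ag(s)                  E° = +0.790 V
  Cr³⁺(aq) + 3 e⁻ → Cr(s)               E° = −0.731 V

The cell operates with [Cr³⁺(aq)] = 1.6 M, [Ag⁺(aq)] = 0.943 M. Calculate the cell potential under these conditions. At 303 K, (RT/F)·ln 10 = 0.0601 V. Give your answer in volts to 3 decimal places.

+1.515 V

Ag⁺/Ag is reduced (cathode, E° = +0.790 V) and Cr³⁺/Cr is oxidized (anode).
The standard potential is +0.790 − (−0.731) = +1.521 V and the balanced reaction transfers n = 3 electrons.
The balanced reaction is 3 Ag⁺(aq) + Cr(s) → 3 Ag(s) + Cr³⁺(aq), so Q = [Cr³⁺(aq)] / [Ag⁺(aq)]^3 = 1.91 and log Q = 0.281.
E = E° − (0.0601/n)·log Q = +1.521 − (0.0601/3)(0.281) = +1.515 V.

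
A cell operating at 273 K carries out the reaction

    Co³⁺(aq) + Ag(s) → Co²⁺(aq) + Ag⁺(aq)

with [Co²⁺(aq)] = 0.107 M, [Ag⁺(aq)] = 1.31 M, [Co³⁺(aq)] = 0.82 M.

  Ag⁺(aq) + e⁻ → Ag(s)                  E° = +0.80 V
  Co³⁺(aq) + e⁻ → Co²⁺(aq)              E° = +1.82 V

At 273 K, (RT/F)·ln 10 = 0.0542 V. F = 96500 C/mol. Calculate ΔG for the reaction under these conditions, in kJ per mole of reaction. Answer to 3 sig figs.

−102 kJ/mol

With Co³⁺/Co²⁺ reduced at the cathode, E°cell = +1.82 − (+0.80) = +1.02 V and n = 1.
Q = ([Co²⁺(aq)]·[Ag⁺(aq)]) / [Co³⁺(aq)] = 0.171, so log Q = −0.767 and E = +1.02 − (0.0542/1)(−0.767) = +1.0616 V.
ΔG = −nFE = −(1)(96500)(+1.0616) J/mol = −102 kJ/mol.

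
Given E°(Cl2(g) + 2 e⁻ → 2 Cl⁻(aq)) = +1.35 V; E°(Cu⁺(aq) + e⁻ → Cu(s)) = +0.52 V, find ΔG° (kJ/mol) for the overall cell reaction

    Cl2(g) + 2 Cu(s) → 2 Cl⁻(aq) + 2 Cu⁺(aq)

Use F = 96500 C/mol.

In the reaction as written Cl2(g) is reduced, so the Cl₂/Cl⁻ couple is the cathode and Cu⁺/Cu is the anode.
E°cell = +1.35 − (+0.52) = +0.83 V; balancing electrons gives n = 2.
ΔG° = −nFE°cell = −(2)(96500)(+0.83) J/mol = −160 kJ/mol.

−160 kJ/mol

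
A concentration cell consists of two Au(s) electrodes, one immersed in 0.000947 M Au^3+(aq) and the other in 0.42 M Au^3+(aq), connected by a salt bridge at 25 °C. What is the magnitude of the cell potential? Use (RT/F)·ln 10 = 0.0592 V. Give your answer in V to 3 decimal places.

0.052 V

For a concentration cell E°cell = 0, since both electrodes use the same couple.
The compartment with the higher Au^3+(aq) concentration (0.42 M) acts as the cathode; ions are reduced there and produced at the dilute (0.000947 M) anode.
With n = 3, Ecell = −(0.0592/3)·log([dilute]/[conc]) = −(0.0592/3)·log(0.000947/0.42) = +0.052 V.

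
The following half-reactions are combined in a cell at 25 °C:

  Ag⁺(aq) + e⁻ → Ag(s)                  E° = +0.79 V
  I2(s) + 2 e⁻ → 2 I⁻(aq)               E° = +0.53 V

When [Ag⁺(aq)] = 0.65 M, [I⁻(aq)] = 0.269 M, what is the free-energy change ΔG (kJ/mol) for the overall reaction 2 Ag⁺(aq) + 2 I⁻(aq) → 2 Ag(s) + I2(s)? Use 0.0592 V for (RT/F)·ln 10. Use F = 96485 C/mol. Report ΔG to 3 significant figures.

The standard cell potential is +0.79 − (+0.53) = +0.26 V, with n = 2 electrons in the balanced equation.
Here Q = 1 / ([Ag⁺(aq)]^2·[I⁻(aq)]^2) = 32.7 (log Q = 1.515), giving E = +0.26 − (0.0592/2)·(1.515) = +0.2152 V.
Then ΔG = −nFE = −2 × 96485 × +0.2152 J/mol = −41.5 kJ/mol.

−41.5 kJ/mol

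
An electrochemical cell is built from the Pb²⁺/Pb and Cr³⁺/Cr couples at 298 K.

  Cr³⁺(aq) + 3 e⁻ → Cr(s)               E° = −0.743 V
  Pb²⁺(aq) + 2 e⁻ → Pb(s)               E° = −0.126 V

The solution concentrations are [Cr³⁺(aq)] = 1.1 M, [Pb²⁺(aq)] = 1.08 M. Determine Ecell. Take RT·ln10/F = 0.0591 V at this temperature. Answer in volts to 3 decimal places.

+0.617 V

The Pb²⁺/Pb couple has the more positive E°, so it is the cathode; Cr³⁺/Cr is the anode.
E°cell = E°cat − E°an = −0.126 − (−0.743) = +0.617 V; n = 6.
Balancing gives 3 Pb²⁺(aq) + 2 Cr(s) → 3 Pb(s) + 2 Cr³⁺(aq); hence Q = [Cr³⁺(aq)]^2 / [Pb²⁺(aq)]^3 = 0.961 (log Q = −0.017).
Applying E = E° − (RT ln10/nF)·log Q gives +0.617 − (0.0591/6)(−0.017) = +0.617 V.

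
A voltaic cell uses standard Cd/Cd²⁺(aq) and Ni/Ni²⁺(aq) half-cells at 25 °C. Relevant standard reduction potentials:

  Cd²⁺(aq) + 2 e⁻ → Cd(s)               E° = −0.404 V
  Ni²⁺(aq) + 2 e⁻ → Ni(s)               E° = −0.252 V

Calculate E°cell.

+0.152 V

The Ni²⁺/Ni couple has the higher E°, so Ni ion is reduced (cathode) and Cd is oxidized (anode).
E°cell = E°(cathode) − E°(anode) = −0.252 − (−0.404) = +0.152 V.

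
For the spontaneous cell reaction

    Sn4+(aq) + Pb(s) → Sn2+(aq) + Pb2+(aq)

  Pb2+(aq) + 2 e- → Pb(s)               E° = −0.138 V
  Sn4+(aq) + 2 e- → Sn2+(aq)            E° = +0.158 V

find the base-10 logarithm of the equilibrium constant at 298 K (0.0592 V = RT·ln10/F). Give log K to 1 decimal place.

The Sn⁴⁺/Sn²⁺ couple is reduced (cathode); E°cell = +0.158 − (−0.138) = +0.296 V with n = 2.
At equilibrium E = 0, so log K = nE°cell / 0.0592 = (2)(+0.296) / 0.0592 = 10.0.

log K = 10.0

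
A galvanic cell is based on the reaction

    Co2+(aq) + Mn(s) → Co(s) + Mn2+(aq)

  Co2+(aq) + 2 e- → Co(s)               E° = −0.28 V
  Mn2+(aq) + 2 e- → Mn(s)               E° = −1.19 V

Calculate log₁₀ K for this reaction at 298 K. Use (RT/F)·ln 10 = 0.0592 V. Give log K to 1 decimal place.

The Co²⁺/Co couple is reduced (cathode); E°cell = −0.28 − (−1.19) = +0.91 V with n = 2.
At equilibrium E = 0, so log K = nE°cell / 0.0592 = (2)(+0.91) / 0.0592 = 30.7.

log K = 30.7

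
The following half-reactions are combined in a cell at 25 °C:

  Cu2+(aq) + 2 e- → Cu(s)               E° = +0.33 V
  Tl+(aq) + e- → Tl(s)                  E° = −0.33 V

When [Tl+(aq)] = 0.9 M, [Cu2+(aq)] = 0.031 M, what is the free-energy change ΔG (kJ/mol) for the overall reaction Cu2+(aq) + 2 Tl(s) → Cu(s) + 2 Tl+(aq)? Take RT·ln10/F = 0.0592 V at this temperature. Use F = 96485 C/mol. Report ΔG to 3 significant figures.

−119 kJ/mol

With Cu²⁺/Cu reduced at the cathode, E°cell = +0.33 − (−0.33) = +0.66 V and n = 2.
Q = [Tl+(aq)]^2 / [Cu2+(aq)] = 26.1, so log Q = 1.417 and E = +0.66 − (0.0592/2)(1.417) = +0.6181 V.
Then ΔG = −nFE = −2 × 96485 × +0.6181 J/mol = −119 kJ/mol.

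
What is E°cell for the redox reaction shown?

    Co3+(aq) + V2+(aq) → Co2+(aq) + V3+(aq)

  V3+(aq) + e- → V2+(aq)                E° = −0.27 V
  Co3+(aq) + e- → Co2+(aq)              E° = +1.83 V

+2.10 V

In the reaction as written, Co3+(aq) is reduced (cathode) and V3+(aq) is produced by oxidation at the anode.
E°cell = E°(cathode) − E°(anode) = +1.83 − (−0.27) = +2.10 V.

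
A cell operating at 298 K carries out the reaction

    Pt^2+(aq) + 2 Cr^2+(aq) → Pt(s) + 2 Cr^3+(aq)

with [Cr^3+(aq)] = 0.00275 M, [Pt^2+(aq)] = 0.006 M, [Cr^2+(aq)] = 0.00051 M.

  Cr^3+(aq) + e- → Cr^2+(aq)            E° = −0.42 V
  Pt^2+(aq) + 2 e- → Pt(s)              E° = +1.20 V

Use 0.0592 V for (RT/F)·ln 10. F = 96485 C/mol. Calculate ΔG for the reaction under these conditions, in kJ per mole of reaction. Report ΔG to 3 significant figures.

E°cell = +1.20 − (−0.42) = +1.62 V; the balanced reaction transfers n = 2 electrons.
Here Q = [Cr^3+(aq)]^2 / ([Pt^2+(aq)]·[Cr^2+(aq)]^2) = 4.85×10^3 (log Q = 3.685), giving E = +1.62 − (0.0592/2)·(3.685) = +1.5109 V.
ΔG = −nFE = −(2)(96485)(+1.5109) J/mol = −292 kJ/mol.

−292 kJ/mol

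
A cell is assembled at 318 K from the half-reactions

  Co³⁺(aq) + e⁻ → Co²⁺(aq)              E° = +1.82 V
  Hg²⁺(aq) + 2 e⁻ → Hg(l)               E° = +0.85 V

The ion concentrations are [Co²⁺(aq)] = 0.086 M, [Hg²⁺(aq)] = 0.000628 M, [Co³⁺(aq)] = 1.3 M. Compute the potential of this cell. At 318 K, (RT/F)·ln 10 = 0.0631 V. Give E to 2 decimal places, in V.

The Co³⁺/Co²⁺ couple has the more positive E°, so it is the cathode; Hg²⁺/Hg is the anode.
E°cell = E°cat − E°an = +1.82 − (+0.85) = +0.97 V; n = 2.
For the overall reaction 2 Co³⁺(aq) + Hg(l) → 2 Co²⁺(aq) + Hg²⁺(aq), Q = ([Co²⁺(aq)]^2·[Hg²⁺(aq)]) / [Co³⁺(aq)]^2 = 2.75×10^−6, giving log Q = −5.561.
By the Nernst equation, E = +0.97 − (0.0631/2)·(−5.561) = +1.15 V.

+1.15 V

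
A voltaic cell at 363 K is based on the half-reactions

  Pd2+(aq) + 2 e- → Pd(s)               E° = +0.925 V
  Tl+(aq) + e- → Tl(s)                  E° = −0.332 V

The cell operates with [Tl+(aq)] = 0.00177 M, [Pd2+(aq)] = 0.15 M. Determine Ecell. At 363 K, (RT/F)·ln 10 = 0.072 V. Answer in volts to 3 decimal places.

+1.425 V

Since E°(Pd²⁺/Pd) > E°(Tl⁺/Tl), Pd²⁺/Pd serves as the cathode.
The standard potential is +0.925 − (−0.332) = +1.257 V and the balanced reaction transfers n = 2 electrons.
For the overall reaction Pd2+(aq) + 2 Tl(s) → Pd(s) + 2 Tl+(aq), Q = [Tl+(aq)]^2 / [Pd2+(aq)] = 2.09×10^−5, giving log Q = −4.680.
By the Nernst equation, E = +1.257 − (0.072/2)·(−4.680) = +1.425 V.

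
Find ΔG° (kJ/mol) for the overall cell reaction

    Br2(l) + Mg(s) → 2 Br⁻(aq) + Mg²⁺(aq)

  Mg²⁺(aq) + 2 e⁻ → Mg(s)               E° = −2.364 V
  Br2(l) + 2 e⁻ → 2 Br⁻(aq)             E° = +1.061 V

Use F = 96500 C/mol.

In the reaction as written Br2(l) is reduced, so the Br₂/Br⁻ couple is the cathode and Mg²⁺/Mg is the anode.
E°cell = +1.061 − (−2.364) = +3.425 V; balancing electrons gives n = 2.
ΔG° = −nFE°cell = −(2)(96500)(+3.425) J/mol = −661 kJ/mol.

−661 kJ/mol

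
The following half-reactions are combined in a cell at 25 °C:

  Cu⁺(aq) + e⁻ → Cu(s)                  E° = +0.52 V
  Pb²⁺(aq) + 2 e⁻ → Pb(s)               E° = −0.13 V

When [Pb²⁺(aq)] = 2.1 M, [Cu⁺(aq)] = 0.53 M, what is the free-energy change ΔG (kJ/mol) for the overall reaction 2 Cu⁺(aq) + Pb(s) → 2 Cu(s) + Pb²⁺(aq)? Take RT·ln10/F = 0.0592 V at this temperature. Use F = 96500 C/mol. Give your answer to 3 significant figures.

−120 kJ/mol

The standard cell potential is +0.52 − (−0.13) = +0.65 V, with n = 2 electrons in the balanced equation.
Q = [Pb²⁺(aq)] / [Cu⁺(aq)]^2 = 7.48, so log Q = 0.874 and E = +0.65 − (0.0592/2)(0.874) = +0.6241 V.
ΔG = −nFE = −(2)(96500)(+0.6241) J/mol = −120 kJ/mol.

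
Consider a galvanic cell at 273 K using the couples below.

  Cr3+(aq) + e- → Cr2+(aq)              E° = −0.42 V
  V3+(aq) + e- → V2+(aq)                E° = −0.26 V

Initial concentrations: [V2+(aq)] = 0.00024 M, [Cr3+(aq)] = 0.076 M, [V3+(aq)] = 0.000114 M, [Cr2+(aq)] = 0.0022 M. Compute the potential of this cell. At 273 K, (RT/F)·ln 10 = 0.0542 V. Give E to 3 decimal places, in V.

Since E°(V³⁺/V²⁺) > E°(Cr³⁺/Cr²⁺), V³⁺/V²⁺ serves as the cathode.
E°cell = −0.26 − (−0.42) = +0.16 V, with n = 1 electron transferred.
Balancing gives V3+(aq) + Cr2+(aq) → V2+(aq) + Cr3+(aq); hence Q = ([V2+(aq)]·[Cr3+(aq)]) / ([V3+(aq)]·[Cr2+(aq)]) = 72.7 (log Q = 1.862).
Applying E = E° − (RT ln10/nF)·log Q gives +0.16 − (0.0542/1)(1.862) = +0.059 V.

+0.059 V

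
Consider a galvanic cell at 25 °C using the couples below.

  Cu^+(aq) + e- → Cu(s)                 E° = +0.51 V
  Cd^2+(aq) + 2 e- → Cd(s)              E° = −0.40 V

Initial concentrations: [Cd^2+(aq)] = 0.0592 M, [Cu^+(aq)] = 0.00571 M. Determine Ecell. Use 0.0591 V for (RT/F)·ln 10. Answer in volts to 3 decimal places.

+0.814 V

The Cu⁺/Cu couple has the more positive E°, so it is the cathode; Cd²⁺/Cd is the anode.
E°cell = E°cat − E°an = +0.51 − (−0.40) = +0.91 V; n = 2.
For the overall reaction 2 Cu^+(aq) + Cd(s) → 2 Cu(s) + Cd^2+(aq), Q = [Cd^2+(aq)] / [Cu^+(aq)]^2 = 1.82×10^3, giving log Q = 3.259.
By the Nernst equation, E = +0.91 − (0.0591/2)·(3.259) = +0.814 V.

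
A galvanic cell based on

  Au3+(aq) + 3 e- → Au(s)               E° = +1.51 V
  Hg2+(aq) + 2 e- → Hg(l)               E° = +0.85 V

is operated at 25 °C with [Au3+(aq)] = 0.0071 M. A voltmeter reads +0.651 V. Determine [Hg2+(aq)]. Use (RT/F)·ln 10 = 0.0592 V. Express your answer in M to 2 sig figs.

The Au³⁺/Au couple has the larger reduction potential, so it is the cathode: E°cell = +1.51 − (+0.85) = +0.66 V and n = 6.
Rearranging E = E° − (0.0592/n)·log Q gives log Q = 6(+0.66 − (+0.651))/0.0592 = 0.912.
Balancing electrons gives 2 Au3+(aq) + 3 Hg(l) → 2 Au(s) + 3 Hg2+(aq); thus Q = [Hg2+(aq)]^3 / [Au3+(aq)]^2.
Solving for the unknown gives log [Hg2+(aq)] = −1.128, so [Hg2+(aq)] ≈ 0.074 M.

0.074 M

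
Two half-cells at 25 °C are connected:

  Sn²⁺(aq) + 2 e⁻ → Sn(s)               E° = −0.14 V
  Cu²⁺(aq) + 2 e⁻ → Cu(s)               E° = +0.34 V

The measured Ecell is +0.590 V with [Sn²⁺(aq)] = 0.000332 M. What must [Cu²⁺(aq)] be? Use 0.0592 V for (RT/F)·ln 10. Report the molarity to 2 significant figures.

The Cu²⁺/Cu couple has the larger reduction potential, so it is the cathode: E°cell = +0.34 − (−0.14) = +0.48 V and n = 2.
Since E = E° − (0.0592/n)·log Q, log Q = n(E° − E)/0.0592 = −3.716.
For Cu²⁺(aq) + Sn(s) → Cu(s) + Sn²⁺(aq), the reaction quotient is Q = [Sn²⁺(aq)] / [Cu²⁺(aq)].
Substituting the known concentrations and solving, log [Cu²⁺(aq)] = 0.237 and [Cu²⁺(aq)] = 1.7 M.

1.7 M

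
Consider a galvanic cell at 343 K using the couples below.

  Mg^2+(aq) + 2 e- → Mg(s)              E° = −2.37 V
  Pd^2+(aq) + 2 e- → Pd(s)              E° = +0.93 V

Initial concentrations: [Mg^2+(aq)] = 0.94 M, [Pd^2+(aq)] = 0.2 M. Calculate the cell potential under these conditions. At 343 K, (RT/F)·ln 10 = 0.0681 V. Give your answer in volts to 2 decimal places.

Pd²⁺/Pd is reduced (cathode, E° = +0.93 V) and Mg²⁺/Mg is oxidized (anode).
E°cell = +0.93 − (−2.37) = +3.30 V, with n = 2 electrons transferred.
Balancing gives Pd^2+(aq) + Mg(s) → Pd(s) + Mg^2+(aq); hence Q = [Mg^2+(aq)] / [Pd^2+(aq)] = 4.7 (log Q = 0.672).
Applying E = E° − (RT ln10/nF)·log Q gives +3.30 − (0.0681/2)(0.672) = +3.28 V.

+3.28 V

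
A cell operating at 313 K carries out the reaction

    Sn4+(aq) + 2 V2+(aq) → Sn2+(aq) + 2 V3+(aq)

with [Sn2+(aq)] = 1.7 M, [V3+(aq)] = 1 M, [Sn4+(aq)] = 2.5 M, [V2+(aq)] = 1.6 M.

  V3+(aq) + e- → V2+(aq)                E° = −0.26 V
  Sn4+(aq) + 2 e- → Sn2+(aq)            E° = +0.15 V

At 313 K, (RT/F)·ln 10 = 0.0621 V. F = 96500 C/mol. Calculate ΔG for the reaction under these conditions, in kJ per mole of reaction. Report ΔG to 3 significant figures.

The standard cell potential is +0.15 − (−0.26) = +0.41 V, with n = 2 electrons in the balanced equation.
Q = ([Sn2+(aq)]·[V3+(aq)]^2) / ([Sn4+(aq)]·[V2+(aq)]^2) = 0.266, so log Q = −0.576 and E = +0.41 − (0.0621/2)(−0.576) = +0.4279 V.
Then ΔG = −nFE = −2 × 96500 × +0.4279 J/mol = −82.6 kJ/mol.

−82.6 kJ/mol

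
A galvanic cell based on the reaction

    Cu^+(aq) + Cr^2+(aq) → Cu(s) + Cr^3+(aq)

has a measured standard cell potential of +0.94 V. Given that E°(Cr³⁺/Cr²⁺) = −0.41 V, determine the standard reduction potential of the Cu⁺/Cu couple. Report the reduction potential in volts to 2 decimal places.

+0.53 V

In the reaction as written the Cu⁺/Cu couple is reduced (cathode) and Cr³⁺/Cr²⁺ is oxidized (anode), so E°cell = E°(Cu⁺/Cu) − E°(Cr³⁺/Cr²⁺).
E°(Cu⁺/Cu) = E°cell + E°(anode) = +0.94 + (−0.41) = +0.53 V.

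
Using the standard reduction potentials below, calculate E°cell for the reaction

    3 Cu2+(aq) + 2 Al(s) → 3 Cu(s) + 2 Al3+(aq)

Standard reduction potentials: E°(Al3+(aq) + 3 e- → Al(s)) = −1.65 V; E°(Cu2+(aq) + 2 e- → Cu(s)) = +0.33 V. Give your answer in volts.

In the reaction as written, Cu2+(aq) is reduced (cathode) and Al3+(aq) is produced by oxidation at the anode.
E°cell = E°(cathode) − E°(anode) = +0.33 − (−1.65) = +1.98 V.

+1.98 V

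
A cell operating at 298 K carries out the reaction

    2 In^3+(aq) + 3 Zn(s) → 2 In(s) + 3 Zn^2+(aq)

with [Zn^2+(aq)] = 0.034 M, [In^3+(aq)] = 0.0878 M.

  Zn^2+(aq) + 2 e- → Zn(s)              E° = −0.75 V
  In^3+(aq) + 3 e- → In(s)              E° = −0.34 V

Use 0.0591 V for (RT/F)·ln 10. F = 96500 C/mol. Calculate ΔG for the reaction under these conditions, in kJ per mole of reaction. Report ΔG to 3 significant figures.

−250 kJ/mol

The standard cell potential is −0.34 − (−0.75) = +0.41 V, with n = 6 electrons in the balanced equation.
Q = [Zn^2+(aq)]^3 / [In^3+(aq)]^2 = 0.0051, so log Q = −2.293 and E = +0.41 − (0.0591/6)(−2.293) = +0.4326 V.
Then ΔG = −nFE = −6 × 96500 × +0.4326 J/mol = −250 kJ/mol.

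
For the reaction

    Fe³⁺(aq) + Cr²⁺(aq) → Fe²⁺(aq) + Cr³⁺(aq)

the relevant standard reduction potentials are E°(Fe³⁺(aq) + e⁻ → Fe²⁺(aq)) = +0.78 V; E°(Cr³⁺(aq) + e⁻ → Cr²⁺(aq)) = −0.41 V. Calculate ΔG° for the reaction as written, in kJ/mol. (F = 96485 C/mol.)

−115 kJ/mol

In the reaction as written Fe³⁺(aq) is reduced, so the Fe³⁺/Fe²⁺ couple is the cathode and Cr³⁺/Cr²⁺ is the anode.
E°cell = +0.78 − (−0.41) = +1.19 V; balancing electrons gives n = 1.
ΔG° = −nFE°cell = −(1)(96485)(+1.19) J/mol = −115 kJ/mol.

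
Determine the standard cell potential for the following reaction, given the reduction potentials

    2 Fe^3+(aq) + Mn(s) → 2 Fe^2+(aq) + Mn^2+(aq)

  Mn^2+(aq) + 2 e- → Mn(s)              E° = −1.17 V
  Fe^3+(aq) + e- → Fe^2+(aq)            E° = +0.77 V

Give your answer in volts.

Fe^3+(aq) gains electrons, so the Fe³⁺/Fe²⁺ couple is the cathode; the Mn²⁺/Mn couple is the anode.
E°cell = E°(cathode) − E°(anode) = +0.77 − (−1.17) = +1.94 V.
The positive value indicates the reaction is spontaneous as written.

+1.94 V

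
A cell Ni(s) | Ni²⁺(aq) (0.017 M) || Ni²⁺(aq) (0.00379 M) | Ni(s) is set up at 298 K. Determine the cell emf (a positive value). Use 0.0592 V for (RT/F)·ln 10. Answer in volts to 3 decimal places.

For a concentration cell E°cell = 0, since both electrodes use the same couple.
The compartment with the higher Ni²⁺(aq) concentration (0.017 M) acts as the cathode; ions are reduced there and produced at the dilute (0.00379 M) anode.
With n = 2, Ecell = −(0.0592/2)·log([dilute]/[conc]) = −(0.0592/2)·log(0.00379/0.017) = +0.019 V.

0.019 V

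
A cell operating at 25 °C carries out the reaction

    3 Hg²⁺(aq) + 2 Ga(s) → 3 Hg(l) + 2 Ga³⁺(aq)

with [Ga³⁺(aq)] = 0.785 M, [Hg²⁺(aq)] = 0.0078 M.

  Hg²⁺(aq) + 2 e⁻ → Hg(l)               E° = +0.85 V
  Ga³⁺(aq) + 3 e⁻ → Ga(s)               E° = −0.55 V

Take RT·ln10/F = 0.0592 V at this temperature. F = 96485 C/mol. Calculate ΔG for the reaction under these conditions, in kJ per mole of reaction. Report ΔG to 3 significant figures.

−776 kJ/mol

With Hg²⁺/Hg reduced at the cathode, E°cell = +0.85 − (−0.55) = +1.40 V and n = 6.
Here Q = [Ga³⁺(aq)]^2 / [Hg²⁺(aq)]^3 = 1.3×10^6 (log Q = 6.113), giving E = +1.40 − (0.0592/6)·(6.113) = +1.3397 V.
ΔG = −nFE = −(6)(96485)(+1.3397) J/mol = −776 kJ/mol.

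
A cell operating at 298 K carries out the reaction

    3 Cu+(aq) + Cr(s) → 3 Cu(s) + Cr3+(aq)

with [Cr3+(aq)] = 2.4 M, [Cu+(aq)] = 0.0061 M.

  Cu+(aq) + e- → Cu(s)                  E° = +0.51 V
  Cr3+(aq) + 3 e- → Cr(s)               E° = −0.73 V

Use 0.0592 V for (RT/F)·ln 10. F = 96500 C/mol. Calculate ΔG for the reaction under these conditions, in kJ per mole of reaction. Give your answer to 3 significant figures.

The standard cell potential is +0.51 − (−0.73) = +1.24 V, with n = 3 electrons in the balanced equation.
Here Q = [Cr3+(aq)] / [Cu+(aq)]^3 = 1.06×10^7 (log Q = 7.024), giving E = +1.24 − (0.0592/3)·(7.024) = +1.1014 V.
Finally ΔG = −nFE = −(3)(96500 C/mol)(+1.1014 V) = −319 kJ/mol.

−319 kJ/mol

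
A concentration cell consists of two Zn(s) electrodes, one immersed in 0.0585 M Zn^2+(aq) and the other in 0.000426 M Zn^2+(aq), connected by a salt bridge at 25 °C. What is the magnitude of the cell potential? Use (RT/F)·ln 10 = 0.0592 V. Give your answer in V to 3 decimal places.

For a concentration cell E°cell = 0, since both electrodes use the same couple.
The compartment with the higher Zn^2+(aq) concentration (0.0585 M) acts as the cathode; ions are reduced there and produced at the dilute (0.000426 M) anode.
With n = 2, Ecell = −(0.0592/2)·log([dilute]/[conc]) = −(0.0592/2)·log(0.000426/0.0585) = +0.063 V.

0.063 V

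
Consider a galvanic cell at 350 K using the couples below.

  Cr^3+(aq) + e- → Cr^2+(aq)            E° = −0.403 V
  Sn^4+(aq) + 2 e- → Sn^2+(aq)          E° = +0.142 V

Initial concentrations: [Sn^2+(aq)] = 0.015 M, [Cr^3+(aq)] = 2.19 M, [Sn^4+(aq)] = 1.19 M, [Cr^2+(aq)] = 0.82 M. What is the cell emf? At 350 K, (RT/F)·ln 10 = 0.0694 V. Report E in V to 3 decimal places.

The Sn⁴⁺/Sn²⁺ couple has the more positive E°, so it is the cathode; Cr³⁺/Cr²⁺ is the anode.
E°cell = E°cat − E°an = +0.142 − (−0.403) = +0.545 V; n = 2.
Balancing gives Sn^4+(aq) + 2 Cr^2+(aq) → Sn^2+(aq) + 2 Cr^3+(aq); hence Q = ([Sn^2+(aq)]·[Cr^3+(aq)]^2) / ([Sn^4+(aq)]·[Cr^2+(aq)]^2) = 0.0899 (log Q = −1.046).
E = E° − (0.0694/n)·log Q = +0.545 − (0.0694/2)(−1.046) = +0.581 V.

+0.581 V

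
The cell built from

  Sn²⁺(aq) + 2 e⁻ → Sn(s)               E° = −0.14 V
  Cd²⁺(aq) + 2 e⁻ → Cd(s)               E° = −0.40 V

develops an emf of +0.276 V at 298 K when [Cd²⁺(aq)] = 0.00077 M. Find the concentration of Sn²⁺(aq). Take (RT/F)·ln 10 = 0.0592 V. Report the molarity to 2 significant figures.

0.0027 M

The Sn²⁺/Sn couple has the larger reduction potential, so it is the cathode: E°cell = −0.14 − (−0.40) = +0.26 V and n = 2.
Rearranging E = E° − (0.0592/n)·log Q gives log Q = 2(+0.26 − (+0.276))/0.0592 = −0.541.
For Sn²⁺(aq) + Cd(s) → Sn(s) + Cd²⁺(aq), the reaction quotient is Q = [Cd²⁺(aq)] / [Sn²⁺(aq)].
Isolating [Sn²⁺(aq)] in Q = 10^{−0.541} yields log [Sn²⁺(aq)] = −2.573, i.e. 0.0027 M.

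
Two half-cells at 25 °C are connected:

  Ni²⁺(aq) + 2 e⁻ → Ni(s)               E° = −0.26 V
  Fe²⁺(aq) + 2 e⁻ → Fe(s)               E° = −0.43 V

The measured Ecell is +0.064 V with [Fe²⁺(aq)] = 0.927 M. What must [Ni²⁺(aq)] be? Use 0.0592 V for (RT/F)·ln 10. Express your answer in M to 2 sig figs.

0.00024 M

The Ni²⁺/Ni couple has the larger reduction potential, so it is the cathode: E°cell = −0.26 − (−0.43) = +0.17 V and n = 2.
Rearranging E = E° − (0.0592/n)·log Q gives log Q = 2(+0.17 − (+0.064))/0.0592 = 3.581.
Balancing electrons gives Ni²⁺(aq) + Fe(s) → Ni(s) + Fe²⁺(aq); thus Q = [Fe²⁺(aq)] / [Ni²⁺(aq)].
Isolating [Ni²⁺(aq)] in Q = 10^{3.581} yields log [Ni²⁺(aq)] = −3.614, i.e. 0.00024 M.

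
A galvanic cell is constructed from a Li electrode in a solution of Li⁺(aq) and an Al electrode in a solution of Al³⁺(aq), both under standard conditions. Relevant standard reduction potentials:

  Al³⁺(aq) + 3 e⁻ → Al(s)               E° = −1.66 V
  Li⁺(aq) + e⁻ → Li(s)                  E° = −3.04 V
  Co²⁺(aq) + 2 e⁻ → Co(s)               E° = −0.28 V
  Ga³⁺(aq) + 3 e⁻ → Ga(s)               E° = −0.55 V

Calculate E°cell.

+1.38 V

The Al³⁺/Al couple has the higher E°, so Al ion is reduced (cathode) and Li is oxidized (anode).
E°cell = E°(cathode) − E°(anode) = −1.66 − (−3.04) = +1.38 V.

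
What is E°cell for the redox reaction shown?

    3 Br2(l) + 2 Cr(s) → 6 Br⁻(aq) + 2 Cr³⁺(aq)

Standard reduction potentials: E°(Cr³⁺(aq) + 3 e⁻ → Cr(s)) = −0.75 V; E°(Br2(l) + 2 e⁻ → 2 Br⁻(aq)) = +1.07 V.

+1.82 V

In the reaction as written, Br2(l) is reduced (cathode) and Cr³⁺(aq) is produced by oxidation at the anode.
E°cell = E°(cathode) − E°(anode) = +1.07 − (−0.75) = +1.82 V.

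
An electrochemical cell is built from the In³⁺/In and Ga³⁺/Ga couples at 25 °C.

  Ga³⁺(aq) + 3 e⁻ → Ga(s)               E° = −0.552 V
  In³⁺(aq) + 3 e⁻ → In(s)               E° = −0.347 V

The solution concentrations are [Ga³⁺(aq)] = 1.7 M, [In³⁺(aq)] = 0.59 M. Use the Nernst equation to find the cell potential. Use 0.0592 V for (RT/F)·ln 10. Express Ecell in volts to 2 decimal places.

+0.20 V

Since E°(In³⁺/In) > E°(Ga³⁺/Ga), In³⁺/In serves as the cathode.
E°cell = −0.347 − (−0.552) = +0.205 V, with n = 3 electrons transferred.
For the overall reaction In³⁺(aq) + Ga(s) → In(s) + Ga³⁺(aq), Q = [Ga³⁺(aq)] / [In³⁺(aq)] = 2.88, giving log Q = 0.460.
By the Nernst equation, E = +0.205 − (0.0592/3)·(0.460) = +0.20 V.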